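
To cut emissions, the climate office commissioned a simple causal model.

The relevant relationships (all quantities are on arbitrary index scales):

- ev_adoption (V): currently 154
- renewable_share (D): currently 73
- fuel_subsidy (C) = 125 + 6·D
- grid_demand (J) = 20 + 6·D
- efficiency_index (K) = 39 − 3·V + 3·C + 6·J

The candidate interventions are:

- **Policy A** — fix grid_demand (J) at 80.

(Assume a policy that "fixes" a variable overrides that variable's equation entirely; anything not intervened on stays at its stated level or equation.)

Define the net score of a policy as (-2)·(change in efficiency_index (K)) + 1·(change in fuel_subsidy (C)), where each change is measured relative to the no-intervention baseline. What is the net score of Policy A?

4536

Baseline:
  V = 154
  D = 73
  C = 125 + 6·73 = 563
  J = 20 + 6·73 = 458
  K = 39 − 3·154 + 3·563 + 6·458 = 4014
Policy A (J := 80):
  V = 154
  D = 73
  C = 125 + 6·73 = 563
  J = 80
  K = 39 − 3·154 + 3·563 + 6·80 = 1746
ΔK = 1746 − 4014 = -2268; ΔC = 563 − 563 = 0
Score = (-2)·(-2268) + 1·0 = 4536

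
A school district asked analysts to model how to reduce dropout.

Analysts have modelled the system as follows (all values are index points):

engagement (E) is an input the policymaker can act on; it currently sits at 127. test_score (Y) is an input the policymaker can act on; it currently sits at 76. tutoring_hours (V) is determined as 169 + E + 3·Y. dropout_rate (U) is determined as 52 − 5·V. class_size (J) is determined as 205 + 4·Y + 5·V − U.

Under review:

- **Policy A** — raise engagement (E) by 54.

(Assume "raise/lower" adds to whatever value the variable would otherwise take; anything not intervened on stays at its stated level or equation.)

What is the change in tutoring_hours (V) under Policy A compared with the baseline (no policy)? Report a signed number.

Baseline:
  E = 127
  Y = 76
  V = 169 + 127 + 3·76 = 524
Policy A (E + 54):
  E = 127 + 54 = 181
  Y = 76
  V = 169 + 181 + 3·76 = 578
Change in V: 578 − 524 = 54

54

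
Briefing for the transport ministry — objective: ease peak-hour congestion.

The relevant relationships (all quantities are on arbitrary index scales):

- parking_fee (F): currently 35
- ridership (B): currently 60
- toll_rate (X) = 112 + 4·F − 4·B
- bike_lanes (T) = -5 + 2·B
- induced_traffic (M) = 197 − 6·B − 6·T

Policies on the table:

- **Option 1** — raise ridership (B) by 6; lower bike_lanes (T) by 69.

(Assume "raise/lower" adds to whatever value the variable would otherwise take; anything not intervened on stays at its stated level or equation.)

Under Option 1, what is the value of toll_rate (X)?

Option 1 (B + 6, T − 69):
  F = 35
  B = 60 + 6 = 66
  X = 112 + 4·35 − 4·66 = -12

-12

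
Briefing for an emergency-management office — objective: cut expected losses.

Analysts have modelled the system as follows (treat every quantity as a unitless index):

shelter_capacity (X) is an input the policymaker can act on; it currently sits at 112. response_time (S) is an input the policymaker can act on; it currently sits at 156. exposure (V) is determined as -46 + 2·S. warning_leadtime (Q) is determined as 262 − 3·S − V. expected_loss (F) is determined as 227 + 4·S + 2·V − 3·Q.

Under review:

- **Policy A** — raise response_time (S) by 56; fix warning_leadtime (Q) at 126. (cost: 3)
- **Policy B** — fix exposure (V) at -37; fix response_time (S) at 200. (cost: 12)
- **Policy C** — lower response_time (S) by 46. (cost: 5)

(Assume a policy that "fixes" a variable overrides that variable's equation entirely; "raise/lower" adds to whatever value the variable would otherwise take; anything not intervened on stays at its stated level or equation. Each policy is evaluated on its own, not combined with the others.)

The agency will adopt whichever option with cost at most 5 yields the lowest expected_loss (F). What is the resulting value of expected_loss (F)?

1453

Policy A (S + 56, Q := 126):
  S = 156 + 56 = 212
  V = -46 + 2·212 = 378
  Q = 126
  F = 227 + 4·212 + 2·378 − 3·126 = 1453
Policy C (S − 46):
  S = 156 − 46 = 110
  V = -46 + 2·110 = 174
  Q = 262 − 3·110 − 174 = -242
  F = 227 + 4·110 + 2·174 − 3·(-242) = 1741
Comparing — Policy A: F=1453, Policy C: F=1741. Lowest is 1453 (Policy A).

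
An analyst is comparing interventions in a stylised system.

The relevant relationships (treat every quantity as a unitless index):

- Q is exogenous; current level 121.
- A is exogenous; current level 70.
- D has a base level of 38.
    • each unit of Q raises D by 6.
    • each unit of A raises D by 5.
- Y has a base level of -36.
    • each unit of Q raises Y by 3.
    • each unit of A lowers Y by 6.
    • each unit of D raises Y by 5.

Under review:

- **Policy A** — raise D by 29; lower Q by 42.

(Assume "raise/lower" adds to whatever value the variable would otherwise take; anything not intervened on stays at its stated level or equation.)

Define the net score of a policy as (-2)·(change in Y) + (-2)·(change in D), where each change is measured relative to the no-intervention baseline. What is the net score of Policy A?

2928

Baseline:
  Q = 121
  A = 70
  D = 38 + 6·121 + 5·70 = 1114
  Y = -36 + 3·121 − 6·70 + 5·1114 = 5477
Policy A (D + 29, Q − 42):
  Q = 121 − 42 = 79
  A = 70
  D = 38 + 6·79 + 5·70 (+29 from intervention) = 891
  Y = -36 + 3·79 − 6·70 + 5·891 = 4236
ΔY = 4236 − 5477 = -1241; ΔD = 891 − 1114 = -223
Score = (-2)·(-1241) + (-2)·(-223) = 2928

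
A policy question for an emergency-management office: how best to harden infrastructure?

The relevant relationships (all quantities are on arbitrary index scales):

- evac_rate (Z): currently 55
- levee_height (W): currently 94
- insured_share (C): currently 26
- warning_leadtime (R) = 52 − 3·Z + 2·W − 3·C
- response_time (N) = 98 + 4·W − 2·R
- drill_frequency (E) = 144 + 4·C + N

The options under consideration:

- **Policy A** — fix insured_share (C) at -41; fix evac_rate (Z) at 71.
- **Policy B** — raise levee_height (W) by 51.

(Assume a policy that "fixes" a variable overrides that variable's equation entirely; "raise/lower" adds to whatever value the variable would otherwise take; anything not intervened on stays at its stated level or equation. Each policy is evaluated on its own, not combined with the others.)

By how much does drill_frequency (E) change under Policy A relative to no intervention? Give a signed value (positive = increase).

Baseline:
  Z = 55
  W = 94
  C = 26
  R = 52 − 3·55 + 2·94 − 3·26 = -3
  N = 98 + 4·94 − 2·(-3) = 480
  E = 144 + 4·26 + 480 = 728
Policy A (C := -41, Z := 71):
  Z = 71
  W = 94
  C = -41
  R = 52 − 3·71 + 2·94 − 3·(-41) = 150
  N = 98 + 4·94 − 2·150 = 174
  E = 144 + 4·(-41) + 174 = 154
Change in E: 154 − 728 = -574

-574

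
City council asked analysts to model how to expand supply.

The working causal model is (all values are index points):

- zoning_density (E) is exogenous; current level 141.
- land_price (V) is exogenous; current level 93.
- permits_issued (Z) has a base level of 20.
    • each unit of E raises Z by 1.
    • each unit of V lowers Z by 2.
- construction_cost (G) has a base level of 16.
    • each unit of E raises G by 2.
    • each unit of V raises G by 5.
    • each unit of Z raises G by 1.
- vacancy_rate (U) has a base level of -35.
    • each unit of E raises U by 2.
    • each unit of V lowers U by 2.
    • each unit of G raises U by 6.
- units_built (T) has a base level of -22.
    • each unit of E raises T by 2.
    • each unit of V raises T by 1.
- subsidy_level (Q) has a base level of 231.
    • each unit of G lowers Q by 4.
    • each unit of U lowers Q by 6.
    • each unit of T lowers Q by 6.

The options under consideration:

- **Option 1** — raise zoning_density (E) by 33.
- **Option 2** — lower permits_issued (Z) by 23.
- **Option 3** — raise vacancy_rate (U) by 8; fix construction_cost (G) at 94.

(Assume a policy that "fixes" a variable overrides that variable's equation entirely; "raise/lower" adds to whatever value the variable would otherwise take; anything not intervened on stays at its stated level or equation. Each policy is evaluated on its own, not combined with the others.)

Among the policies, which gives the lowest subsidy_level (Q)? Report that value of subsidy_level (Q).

Option 1 (E + 33):
  E = 141 + 33 = 174
  V = 93
  Z = 20 + 174 − 2·93 = 8
  G = 16 + 2·174 + 5·93 + 8 = 837
  U = -35 + 2·174 − 2·93 + 6·837 = 5149
  T = -22 + 2·174 + 93 = 419
  Q = 231 − 4·837 − 6·5149 − 6·419 = -36525
Option 2 (Z − 23):
  E = 141
  V = 93
  Z = 20 + 141 − 2·93 (−23 from intervention) = -48
  G = 16 + 2·141 + 5·93 + (-48) = 715
  U = -35 + 2·141 − 2·93 + 6·715 = 4351
  T = -22 + 2·141 + 93 = 353
  Q = 231 − 4·715 − 6·4351 − 6·353 = -30853
Option 3 (U + 8, G := 94):
  E = 141
  V = 93
  Z = 20 + 141 − 2·93 = -25
  G = 94
  U = -35 + 2·141 − 2·93 + 6·94 (+8 from intervention) = 633
  T = -22 + 2·141 + 93 = 353
  Q = 231 − 4·94 − 6·633 − 6·353 = -6061
Comparing — Option 1: Q=-36525, Option 2: Q=-30853, Option 3: Q=-6061. Lowest is -36525 (Option 1).

-36525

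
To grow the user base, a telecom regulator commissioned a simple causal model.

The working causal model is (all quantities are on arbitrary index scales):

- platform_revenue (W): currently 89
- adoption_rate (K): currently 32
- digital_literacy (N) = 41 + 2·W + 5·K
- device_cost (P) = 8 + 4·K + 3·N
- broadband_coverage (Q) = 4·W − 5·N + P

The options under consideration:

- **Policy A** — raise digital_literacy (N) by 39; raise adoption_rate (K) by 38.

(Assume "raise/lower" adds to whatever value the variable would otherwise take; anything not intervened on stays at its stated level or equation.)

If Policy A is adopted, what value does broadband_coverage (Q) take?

Policy A (N + 39, K + 38):
  W = 89
  K = 32 + 38 = 70
  N = 41 + 2·89 + 5·70 (+39 from intervention) = 608
  P = 8 + 4·70 + 3·608 = 2112
  Q = 0 + 4·89 − 5·608 + 2112 = -572

-572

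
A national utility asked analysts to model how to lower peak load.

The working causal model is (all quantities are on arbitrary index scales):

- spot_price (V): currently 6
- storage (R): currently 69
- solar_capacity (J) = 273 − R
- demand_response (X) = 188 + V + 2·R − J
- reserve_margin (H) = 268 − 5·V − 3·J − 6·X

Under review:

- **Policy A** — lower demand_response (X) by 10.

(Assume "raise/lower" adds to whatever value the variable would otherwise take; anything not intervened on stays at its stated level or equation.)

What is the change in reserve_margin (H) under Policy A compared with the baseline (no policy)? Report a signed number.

Baseline:
  V = 6
  R = 69
  J = 273 − 69 = 204
  X = 188 + 6 + 2·69 − 204 = 128
  H = 268 − 5·6 − 3·204 − 6·128 = -1142
Policy A (X − 10):
  V = 6
  R = 69
  J = 273 − 69 = 204
  X = 188 + 6 + 2·69 − 204 (−10 from intervention) = 118
  H = 268 − 5·6 − 3·204 − 6·118 = -1082
Change in H: -1082 − (-1142) = 60

60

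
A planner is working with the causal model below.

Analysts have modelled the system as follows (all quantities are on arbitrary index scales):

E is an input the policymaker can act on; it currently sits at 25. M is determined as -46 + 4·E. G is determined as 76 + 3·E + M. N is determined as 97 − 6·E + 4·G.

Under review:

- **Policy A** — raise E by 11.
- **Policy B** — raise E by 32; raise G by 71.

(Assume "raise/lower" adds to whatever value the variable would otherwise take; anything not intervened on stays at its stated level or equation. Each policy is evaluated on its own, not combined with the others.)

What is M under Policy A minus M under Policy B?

-84

Policy A (E + 11):
  E = 25 + 11 = 36
  M = -46 + 4·36 = 98
Policy B (E + 32, G + 71):
  E = 25 + 32 = 57
  M = -46 + 4·57 = 182
M: 98 − 182 = -84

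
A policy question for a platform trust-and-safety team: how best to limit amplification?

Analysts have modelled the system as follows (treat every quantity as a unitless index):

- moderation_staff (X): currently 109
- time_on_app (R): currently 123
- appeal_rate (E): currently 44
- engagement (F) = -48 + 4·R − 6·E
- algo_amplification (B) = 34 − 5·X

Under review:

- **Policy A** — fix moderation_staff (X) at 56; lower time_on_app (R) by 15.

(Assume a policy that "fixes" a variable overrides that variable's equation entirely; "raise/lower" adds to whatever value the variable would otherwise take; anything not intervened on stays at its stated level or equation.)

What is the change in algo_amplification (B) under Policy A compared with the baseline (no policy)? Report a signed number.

Baseline:
  X = 109
  B = 34 − 5·109 = -511
Policy A (X := 56, R − 15):
  X = 56
  B = 34 − 5·56 = -246
Change in B: -246 − (-511) = 265

265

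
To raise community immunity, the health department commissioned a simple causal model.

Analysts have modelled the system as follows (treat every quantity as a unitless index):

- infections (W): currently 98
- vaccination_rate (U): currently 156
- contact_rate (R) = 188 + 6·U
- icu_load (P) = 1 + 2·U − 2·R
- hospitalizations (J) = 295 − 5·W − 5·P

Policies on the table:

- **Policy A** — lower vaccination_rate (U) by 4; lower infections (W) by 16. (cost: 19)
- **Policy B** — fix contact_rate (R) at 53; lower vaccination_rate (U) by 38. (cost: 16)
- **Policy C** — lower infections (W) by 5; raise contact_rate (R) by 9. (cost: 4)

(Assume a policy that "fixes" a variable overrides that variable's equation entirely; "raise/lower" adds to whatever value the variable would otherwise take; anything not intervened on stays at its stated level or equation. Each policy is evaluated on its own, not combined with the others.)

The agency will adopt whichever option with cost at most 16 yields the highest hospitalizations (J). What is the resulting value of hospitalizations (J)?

Policy B (R := 53, U − 38):
  W = 98
  U = 156 − 38 = 118
  R = 53
  P = 1 + 2·118 − 2·53 = 131
  J = 295 − 5·98 − 5·131 = -850
Policy C (W − 5, R + 9):
  W = 98 − 5 = 93
  U = 156
  R = 188 + 6·156 (+9 from intervention) = 1133
  P = 1 + 2·156 − 2·1133 = -1953
  J = 295 − 5·93 − 5·(-1953) = 9595
Comparing — Policy B: J=-850, Policy C: J=9595. Highest is 9595 (Policy C).

9595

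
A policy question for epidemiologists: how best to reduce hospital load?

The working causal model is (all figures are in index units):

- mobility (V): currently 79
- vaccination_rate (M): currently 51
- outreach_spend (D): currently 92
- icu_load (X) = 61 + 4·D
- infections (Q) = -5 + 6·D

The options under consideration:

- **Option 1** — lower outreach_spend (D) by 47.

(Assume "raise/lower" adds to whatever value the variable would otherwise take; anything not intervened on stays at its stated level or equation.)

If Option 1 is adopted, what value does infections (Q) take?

265

Option 1 (D − 47):
  D = 92 − 47 = 45
  Q = -5 + 6·45 = 265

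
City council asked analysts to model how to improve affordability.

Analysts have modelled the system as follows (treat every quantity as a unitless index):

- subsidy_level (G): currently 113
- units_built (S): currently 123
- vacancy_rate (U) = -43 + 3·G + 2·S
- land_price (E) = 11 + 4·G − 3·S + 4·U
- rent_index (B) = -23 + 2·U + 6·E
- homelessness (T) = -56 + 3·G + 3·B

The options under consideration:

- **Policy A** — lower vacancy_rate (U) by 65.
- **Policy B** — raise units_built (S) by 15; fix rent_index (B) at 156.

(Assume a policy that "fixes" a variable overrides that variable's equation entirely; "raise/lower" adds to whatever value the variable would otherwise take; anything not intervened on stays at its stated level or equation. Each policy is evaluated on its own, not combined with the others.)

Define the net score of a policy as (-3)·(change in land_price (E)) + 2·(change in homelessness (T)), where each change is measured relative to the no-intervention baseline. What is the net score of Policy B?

-87087

Baseline:
  G = 113
  S = 123
  U = -43 + 3·113 + 2·123 = 542
  E = 11 + 4·113 − 3·123 + 4·542 = 2262
  B = -23 + 2·542 + 6·2262 = 14633
  T = -56 + 3·113 + 3·14633 = 44182
Policy B (S + 15, B := 156):
  G = 113
  S = 123 + 15 = 138
  U = -43 + 3·113 + 2·138 = 572
  E = 11 + 4·113 − 3·138 + 4·572 = 2337
  B = 156
  T = -56 + 3·113 + 3·156 = 751
ΔE = 2337 − 2262 = 75; ΔT = 751 − 44182 = -43431
Score = (-3)·75 + 2·(-43431) = -87087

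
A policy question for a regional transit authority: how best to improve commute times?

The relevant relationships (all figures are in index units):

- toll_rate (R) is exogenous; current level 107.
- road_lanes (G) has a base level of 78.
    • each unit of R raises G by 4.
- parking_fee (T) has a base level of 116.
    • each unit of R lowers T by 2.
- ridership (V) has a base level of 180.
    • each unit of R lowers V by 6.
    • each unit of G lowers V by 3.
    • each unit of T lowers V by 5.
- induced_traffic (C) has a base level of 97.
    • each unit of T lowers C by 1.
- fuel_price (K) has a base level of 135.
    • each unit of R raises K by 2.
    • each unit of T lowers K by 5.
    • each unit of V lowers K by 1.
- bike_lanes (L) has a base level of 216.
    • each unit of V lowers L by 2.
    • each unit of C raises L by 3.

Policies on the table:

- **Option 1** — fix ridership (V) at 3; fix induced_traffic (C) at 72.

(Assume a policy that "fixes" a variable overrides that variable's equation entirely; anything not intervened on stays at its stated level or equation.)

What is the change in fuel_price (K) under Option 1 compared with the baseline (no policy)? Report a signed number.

-1493

Baseline:
  R = 107
  G = 78 + 4·107 = 506
  T = 116 − 2·107 = -98
  V = 180 − 6·107 − 3·506 − 5·(-98) = -1490
  K = 135 + 2·107 − 5·(-98) − (-1490) = 2329
Option 1 (V := 3, C := 72):
  R = 107
  G = 78 + 4·107 = 506
  T = 116 − 2·107 = -98
  V = 3
  K = 135 + 2·107 − 5·(-98) − 3 = 836
Change in K: 836 − 2329 = -1493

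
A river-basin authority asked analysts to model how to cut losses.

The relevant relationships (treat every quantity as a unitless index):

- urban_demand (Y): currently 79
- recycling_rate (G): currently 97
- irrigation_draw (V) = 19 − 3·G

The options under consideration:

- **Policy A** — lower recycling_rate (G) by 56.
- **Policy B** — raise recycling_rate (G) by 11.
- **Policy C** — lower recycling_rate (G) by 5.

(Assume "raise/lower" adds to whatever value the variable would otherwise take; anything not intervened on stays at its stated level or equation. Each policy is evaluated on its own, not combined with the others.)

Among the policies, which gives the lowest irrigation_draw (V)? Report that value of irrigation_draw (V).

-305

Policy A (G − 56):
  G = 97 − 56 = 41
  V = 19 − 3·41 = -104
Policy B (G + 11):
  G = 97 + 11 = 108
  V = 19 − 3·108 = -305
Policy C (G − 5):
  G = 97 − 5 = 92
  V = 19 − 3·92 = -257
Comparing — Policy A: V=-104, Policy B: V=-305, Policy C: V=-257. Lowest is -305 (Policy B).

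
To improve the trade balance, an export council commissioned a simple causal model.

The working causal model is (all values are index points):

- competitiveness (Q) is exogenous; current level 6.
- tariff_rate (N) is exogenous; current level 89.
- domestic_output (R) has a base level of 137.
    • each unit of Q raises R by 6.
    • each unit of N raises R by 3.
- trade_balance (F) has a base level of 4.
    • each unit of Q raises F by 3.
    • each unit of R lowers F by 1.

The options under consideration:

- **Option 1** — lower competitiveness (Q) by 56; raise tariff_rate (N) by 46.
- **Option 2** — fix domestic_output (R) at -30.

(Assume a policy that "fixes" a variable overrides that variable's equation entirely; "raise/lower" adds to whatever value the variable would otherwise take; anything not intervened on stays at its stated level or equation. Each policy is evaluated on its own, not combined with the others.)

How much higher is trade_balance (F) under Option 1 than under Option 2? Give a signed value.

Option 1 (Q − 56, N + 46):
  Q = 6 − 56 = -50
  N = 89 + 46 = 135
  R = 137 + 6·(-50) + 3·135 = 242
  F = 4 + 3·(-50) − 242 = -388
Option 2 (R := -30):
  Q = 6
  N = 89
  R = -30
  F = 4 + 3·6 − (-30) = 52
F: -388 − 52 = -440

-440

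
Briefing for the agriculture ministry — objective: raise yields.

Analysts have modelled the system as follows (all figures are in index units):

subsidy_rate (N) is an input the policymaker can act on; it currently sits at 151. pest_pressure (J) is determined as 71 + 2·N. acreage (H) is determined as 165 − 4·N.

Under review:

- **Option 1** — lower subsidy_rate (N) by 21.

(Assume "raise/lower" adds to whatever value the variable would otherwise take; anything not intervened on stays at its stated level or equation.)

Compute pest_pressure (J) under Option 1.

331

Option 1 (N − 21):
  N = 151 − 21 = 130
  J = 71 + 2·130 = 331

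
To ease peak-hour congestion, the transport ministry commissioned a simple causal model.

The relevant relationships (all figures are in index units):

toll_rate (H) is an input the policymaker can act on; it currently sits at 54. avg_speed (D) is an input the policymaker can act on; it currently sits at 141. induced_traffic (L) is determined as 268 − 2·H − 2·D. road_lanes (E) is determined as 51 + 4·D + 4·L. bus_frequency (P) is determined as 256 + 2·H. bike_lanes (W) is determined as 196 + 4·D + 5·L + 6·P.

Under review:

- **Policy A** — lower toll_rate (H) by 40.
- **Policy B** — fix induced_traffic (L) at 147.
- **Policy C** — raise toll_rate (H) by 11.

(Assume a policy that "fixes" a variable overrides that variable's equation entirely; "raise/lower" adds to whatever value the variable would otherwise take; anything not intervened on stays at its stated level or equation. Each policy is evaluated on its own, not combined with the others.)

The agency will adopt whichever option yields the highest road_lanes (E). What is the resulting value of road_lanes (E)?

Policy A (H − 40):
  H = 54 − 40 = 14
  D = 141
  L = 268 − 2·14 − 2·141 = -42
  E = 51 + 4·141 + 4·(-42) = 447
Policy B (L := 147):
  H = 54
  D = 141
  L = 147
  E = 51 + 4·141 + 4·147 = 1203
Policy C (H + 11):
  H = 54 + 11 = 65
  D = 141
  L = 268 − 2·65 − 2·141 = -144
  E = 51 + 4·141 + 4·(-144) = 39
Comparing — Policy A: E=447, Policy B: E=1203, Policy C: E=39. Highest is 1203 (Policy B).

1203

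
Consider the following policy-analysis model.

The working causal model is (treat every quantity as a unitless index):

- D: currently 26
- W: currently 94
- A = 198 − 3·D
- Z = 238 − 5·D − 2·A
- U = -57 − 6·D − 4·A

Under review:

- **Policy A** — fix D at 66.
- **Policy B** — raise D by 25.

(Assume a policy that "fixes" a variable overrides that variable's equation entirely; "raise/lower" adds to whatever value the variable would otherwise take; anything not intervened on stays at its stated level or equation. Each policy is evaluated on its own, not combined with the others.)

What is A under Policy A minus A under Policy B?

-45

Policy A (D := 66):
  D = 66
  A = 198 − 3·66 = 0
Policy B (D + 25):
  D = 26 + 25 = 51
  A = 198 − 3·51 = 45
A: 0 − 45 = -45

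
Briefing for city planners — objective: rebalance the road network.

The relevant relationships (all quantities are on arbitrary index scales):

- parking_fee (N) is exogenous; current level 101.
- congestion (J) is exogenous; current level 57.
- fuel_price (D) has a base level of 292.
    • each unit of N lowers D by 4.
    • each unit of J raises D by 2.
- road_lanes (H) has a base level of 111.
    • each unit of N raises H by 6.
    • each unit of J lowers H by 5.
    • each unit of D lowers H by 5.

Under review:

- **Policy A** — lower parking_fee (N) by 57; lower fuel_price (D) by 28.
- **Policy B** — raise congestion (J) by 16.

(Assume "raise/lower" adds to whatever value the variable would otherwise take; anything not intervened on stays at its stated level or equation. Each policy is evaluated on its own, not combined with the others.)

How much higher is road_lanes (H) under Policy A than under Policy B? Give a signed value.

-1102

Policy A (N − 57, D − 28):
  N = 101 − 57 = 44
  J = 57
  D = 292 − 4·44 + 2·57 (−28 from intervention) = 202
  H = 111 + 6·44 − 5·57 − 5·202 = -920
Policy B (J + 16):
  N = 101
  J = 57 + 16 = 73
  D = 292 − 4·101 + 2·73 = 34
  H = 111 + 6·101 − 5·73 − 5·34 = 182
H: -920 − 182 = -1102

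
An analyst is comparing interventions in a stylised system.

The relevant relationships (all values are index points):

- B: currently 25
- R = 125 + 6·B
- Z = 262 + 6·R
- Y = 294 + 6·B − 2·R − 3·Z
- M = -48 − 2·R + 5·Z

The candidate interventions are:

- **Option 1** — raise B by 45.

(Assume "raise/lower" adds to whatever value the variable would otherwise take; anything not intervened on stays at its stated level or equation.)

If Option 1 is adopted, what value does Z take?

3532

Option 1 (B + 45):
  B = 25 + 45 = 70
  R = 125 + 6·70 = 545
  Z = 262 + 6·545 = 3532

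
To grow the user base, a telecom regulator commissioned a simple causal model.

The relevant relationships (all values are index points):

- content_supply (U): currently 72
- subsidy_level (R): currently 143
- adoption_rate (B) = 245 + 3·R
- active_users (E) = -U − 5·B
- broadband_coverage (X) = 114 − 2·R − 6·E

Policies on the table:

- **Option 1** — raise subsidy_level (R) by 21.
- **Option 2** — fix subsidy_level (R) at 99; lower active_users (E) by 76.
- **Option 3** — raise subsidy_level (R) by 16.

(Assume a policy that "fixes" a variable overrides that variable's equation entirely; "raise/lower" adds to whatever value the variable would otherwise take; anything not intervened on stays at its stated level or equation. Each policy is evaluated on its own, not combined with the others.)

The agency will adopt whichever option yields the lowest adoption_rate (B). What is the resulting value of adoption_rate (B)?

542

Option 1 (R + 21):
  R = 143 + 21 = 164
  B = 245 + 3·164 = 737
Option 2 (R := 99, E − 76):
  R = 99
  B = 245 + 3·99 = 542
Option 3 (R + 16):
  R = 143 + 16 = 159
  B = 245 + 3·159 = 722
Comparing — Option 1: B=737, Option 2: B=542, Option 3: B=722. Lowest is 542 (Option 2).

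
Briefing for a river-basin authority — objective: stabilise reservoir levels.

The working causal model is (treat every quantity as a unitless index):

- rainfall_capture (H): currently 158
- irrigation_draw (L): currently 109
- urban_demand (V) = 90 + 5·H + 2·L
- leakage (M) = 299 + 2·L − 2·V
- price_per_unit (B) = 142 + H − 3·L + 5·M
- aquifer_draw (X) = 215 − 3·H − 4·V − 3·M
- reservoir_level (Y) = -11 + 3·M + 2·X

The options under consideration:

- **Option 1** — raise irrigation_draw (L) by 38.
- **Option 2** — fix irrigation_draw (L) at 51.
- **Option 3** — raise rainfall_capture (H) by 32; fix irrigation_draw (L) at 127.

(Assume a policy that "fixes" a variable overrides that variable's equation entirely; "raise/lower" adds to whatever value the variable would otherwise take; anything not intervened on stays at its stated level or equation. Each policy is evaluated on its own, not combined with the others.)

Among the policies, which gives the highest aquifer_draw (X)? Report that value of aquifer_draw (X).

Option 1 (L + 38):
  H = 158
  L = 109 + 38 = 147
  V = 90 + 5·158 + 2·147 = 1174
  M = 299 + 2·147 − 2·1174 = -1755
  X = 215 − 3·158 − 4·1174 − 3·(-1755) = 310
Option 2 (L := 51):
  H = 158
  L = 51
  V = 90 + 5·158 + 2·51 = 982
  M = 299 + 2·51 − 2·982 = -1563
  X = 215 − 3·158 − 4·982 − 3·(-1563) = 502
Option 3 (H + 32, L := 127):
  H = 158 + 32 = 190
  L = 127
  V = 90 + 5·190 + 2·127 = 1294
  M = 299 + 2·127 − 2·1294 = -2035
  X = 215 − 3·190 − 4·1294 − 3·(-2035) = 574
Comparing — Option 1: X=310, Option 2: X=502, Option 3: X=574. Highest is 574 (Option 3).

574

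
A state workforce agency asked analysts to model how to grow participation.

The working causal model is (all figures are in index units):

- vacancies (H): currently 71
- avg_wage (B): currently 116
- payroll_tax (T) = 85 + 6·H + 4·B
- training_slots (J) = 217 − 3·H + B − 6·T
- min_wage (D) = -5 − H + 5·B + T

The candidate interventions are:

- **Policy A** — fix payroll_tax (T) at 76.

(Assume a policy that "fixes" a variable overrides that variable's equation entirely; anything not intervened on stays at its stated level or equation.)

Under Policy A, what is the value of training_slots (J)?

-336

Policy A (T := 76):
  H = 71
  B = 116
  T = 76
  J = 217 − 3·71 + 116 − 6·76 = -336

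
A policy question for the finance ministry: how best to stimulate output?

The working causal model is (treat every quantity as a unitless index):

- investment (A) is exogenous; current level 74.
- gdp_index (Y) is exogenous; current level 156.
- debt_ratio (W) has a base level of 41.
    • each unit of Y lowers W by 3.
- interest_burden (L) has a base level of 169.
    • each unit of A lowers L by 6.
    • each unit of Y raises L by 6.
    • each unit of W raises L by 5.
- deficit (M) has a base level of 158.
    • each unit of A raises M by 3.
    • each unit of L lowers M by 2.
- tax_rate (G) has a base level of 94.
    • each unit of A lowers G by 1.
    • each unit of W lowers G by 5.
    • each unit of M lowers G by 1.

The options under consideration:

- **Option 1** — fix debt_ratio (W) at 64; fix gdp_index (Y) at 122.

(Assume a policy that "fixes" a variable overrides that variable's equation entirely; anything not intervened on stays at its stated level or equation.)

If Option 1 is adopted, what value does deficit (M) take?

-1174

Option 1 (W := 64, Y := 122):
  A = 74
  Y = 122
  W = 64
  L = 169 − 6·74 + 6·122 + 5·64 = 777
  M = 158 + 3·74 − 2·777 = -1174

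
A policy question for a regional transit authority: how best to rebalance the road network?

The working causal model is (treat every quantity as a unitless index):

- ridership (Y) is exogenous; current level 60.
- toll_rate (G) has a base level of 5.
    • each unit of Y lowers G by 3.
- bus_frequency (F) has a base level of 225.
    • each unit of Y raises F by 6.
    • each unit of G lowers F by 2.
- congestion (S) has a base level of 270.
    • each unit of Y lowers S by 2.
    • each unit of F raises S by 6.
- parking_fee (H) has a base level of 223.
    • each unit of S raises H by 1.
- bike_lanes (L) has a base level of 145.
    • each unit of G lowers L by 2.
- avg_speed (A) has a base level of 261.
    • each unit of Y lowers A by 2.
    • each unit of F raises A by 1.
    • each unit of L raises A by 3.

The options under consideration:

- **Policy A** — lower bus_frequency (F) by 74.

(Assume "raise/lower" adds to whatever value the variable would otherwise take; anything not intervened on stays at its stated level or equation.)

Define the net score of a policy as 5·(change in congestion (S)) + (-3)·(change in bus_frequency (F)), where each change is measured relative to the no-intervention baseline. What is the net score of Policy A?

-1998

Baseline:
  Y = 60
  G = 5 − 3·60 = -175
  F = 225 + 6·60 − 2·(-175) = 935
  S = 270 − 2·60 + 6·935 = 5760
Policy A (F − 74):
  Y = 60
  G = 5 − 3·60 = -175
  F = 225 + 6·60 − 2·(-175) (−74 from intervention) = 861
  S = 270 − 2·60 + 6·861 = 5316
ΔS = 5316 − 5760 = -444; ΔF = 861 − 935 = -74
Score = 5·(-444) + (-3)·(-74) = -1998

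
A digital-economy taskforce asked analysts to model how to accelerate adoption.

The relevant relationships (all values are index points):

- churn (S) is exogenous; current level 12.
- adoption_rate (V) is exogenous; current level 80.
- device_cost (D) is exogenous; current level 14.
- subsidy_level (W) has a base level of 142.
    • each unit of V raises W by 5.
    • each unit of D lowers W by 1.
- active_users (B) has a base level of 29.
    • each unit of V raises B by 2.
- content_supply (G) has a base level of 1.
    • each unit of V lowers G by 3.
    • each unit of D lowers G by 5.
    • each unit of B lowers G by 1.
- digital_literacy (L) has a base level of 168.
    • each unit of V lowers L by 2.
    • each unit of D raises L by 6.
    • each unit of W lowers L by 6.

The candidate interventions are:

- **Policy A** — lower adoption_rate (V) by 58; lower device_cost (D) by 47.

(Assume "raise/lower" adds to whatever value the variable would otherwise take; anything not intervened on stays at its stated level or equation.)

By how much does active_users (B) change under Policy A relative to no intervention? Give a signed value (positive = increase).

-116

Baseline:
  V = 80
  B = 29 + 2·80 = 189
Policy A (V − 58, D − 47):
  V = 80 − 58 = 22
  B = 29 + 2·22 = 73
Change in B: 73 − 189 = -116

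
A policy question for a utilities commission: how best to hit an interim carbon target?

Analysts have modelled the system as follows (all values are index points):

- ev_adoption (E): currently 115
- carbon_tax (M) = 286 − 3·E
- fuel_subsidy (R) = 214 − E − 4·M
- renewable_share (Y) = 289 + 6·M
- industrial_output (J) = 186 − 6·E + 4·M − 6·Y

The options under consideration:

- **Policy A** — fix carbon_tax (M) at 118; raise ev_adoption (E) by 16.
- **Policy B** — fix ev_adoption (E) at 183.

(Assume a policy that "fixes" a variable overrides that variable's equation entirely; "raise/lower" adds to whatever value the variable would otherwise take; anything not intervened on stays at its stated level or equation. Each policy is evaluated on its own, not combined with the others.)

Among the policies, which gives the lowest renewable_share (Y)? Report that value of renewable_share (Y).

Policy A (M := 118, E + 16):
  E = 115 + 16 = 131
  M = 118
  Y = 289 + 6·118 = 997
Policy B (E := 183):
  E = 183
  M = 286 − 3·183 = -263
  Y = 289 + 6·(-263) = -1289
Comparing — Policy A: Y=997, Policy B: Y=-1289. Lowest is -1289 (Policy B).

-1289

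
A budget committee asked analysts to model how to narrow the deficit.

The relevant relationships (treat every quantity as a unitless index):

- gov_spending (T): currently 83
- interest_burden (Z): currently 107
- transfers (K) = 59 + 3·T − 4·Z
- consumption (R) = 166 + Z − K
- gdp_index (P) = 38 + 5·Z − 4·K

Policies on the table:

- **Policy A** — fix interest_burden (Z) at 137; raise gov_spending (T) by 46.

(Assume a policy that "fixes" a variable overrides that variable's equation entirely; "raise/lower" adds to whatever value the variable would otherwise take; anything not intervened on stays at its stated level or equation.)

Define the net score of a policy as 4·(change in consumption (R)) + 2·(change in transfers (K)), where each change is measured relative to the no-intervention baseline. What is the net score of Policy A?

Baseline:
  T = 83
  Z = 107
  K = 59 + 3·83 − 4·107 = -120
  R = 166 + 107 − (-120) = 393
Policy A (Z := 137, T + 46):
  T = 83 + 46 = 129
  Z = 137
  K = 59 + 3·129 − 4·137 = -102
  R = 166 + 137 − (-102) = 405
ΔR = 405 − 393 = 12; ΔK = -102 − (-120) = 18
Score = 4·12 + 2·18 = 84

84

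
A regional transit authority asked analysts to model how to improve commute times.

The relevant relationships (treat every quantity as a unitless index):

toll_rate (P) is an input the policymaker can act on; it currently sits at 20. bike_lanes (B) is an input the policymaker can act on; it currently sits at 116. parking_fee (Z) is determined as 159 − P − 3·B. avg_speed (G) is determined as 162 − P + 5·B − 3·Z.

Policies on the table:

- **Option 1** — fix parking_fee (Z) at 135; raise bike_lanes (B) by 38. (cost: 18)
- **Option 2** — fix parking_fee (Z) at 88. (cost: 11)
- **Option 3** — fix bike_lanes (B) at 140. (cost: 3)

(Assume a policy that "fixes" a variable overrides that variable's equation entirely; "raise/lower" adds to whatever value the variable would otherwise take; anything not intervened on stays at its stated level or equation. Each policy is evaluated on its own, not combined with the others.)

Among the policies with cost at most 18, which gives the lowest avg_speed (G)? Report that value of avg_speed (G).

458

Option 1 (Z := 135, B + 38):
  P = 20
  B = 116 + 38 = 154
  Z = 135
  G = 162 − 20 + 5·154 − 3·135 = 507
Option 2 (Z := 88):
  P = 20
  B = 116
  Z = 88
  G = 162 − 20 + 5·116 − 3·88 = 458
Option 3 (B := 140):
  P = 20
  B = 140
  Z = 159 − 20 − 3·140 = -281
  G = 162 − 20 + 5·140 − 3·(-281) = 1685
Comparing — Option 1: G=507, Option 2: G=458, Option 3: G=1685. Lowest is 458 (Option 2).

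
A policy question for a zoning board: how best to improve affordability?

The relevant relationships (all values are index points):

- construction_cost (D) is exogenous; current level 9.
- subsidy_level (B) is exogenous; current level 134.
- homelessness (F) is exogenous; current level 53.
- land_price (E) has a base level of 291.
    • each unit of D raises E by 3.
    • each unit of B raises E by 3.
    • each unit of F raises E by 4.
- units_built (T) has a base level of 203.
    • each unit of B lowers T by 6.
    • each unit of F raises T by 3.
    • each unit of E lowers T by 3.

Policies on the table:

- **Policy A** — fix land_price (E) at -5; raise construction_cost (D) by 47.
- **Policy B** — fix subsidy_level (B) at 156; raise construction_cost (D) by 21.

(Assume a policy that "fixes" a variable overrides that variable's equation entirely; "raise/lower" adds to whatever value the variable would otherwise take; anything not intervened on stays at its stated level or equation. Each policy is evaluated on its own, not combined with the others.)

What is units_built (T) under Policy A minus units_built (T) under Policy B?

Policy A (E := -5, D + 47):
  D = 9 + 47 = 56
  B = 134
  F = 53
  E = -5
  T = 203 − 6·134 + 3·53 − 3·(-5) = -427
Policy B (B := 156, D + 21):
  D = 9 + 21 = 30
  B = 156
  F = 53
  E = 291 + 3·30 + 3·156 + 4·53 = 1061
  T = 203 − 6·156 + 3·53 − 3·1061 = -3757
T: -427 − (-3757) = 3330

3330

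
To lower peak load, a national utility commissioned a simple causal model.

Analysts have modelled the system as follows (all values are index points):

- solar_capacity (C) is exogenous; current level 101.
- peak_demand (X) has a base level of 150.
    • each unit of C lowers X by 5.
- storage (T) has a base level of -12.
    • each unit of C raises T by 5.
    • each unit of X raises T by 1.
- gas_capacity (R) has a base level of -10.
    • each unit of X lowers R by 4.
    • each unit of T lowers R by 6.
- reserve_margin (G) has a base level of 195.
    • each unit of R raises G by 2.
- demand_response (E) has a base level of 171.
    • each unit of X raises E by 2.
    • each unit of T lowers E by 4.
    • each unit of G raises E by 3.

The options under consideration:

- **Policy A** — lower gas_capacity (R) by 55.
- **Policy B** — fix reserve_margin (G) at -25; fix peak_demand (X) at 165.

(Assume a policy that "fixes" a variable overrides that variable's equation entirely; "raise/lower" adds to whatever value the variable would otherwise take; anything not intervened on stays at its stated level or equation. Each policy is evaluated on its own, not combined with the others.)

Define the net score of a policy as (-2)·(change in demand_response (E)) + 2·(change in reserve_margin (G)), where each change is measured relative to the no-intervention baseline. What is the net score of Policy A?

440

Baseline:
  C = 101
  X = 150 − 5·101 = -355
  T = -12 + 5·101 + (-355) = 138
  R = -10 − 4·(-355) − 6·138 = 582
  G = 195 + 2·582 = 1359
  E = 171 + 2·(-355) − 4·138 + 3·1359 = 2986
Policy A (R − 55):
  C = 101
  X = 150 − 5·101 = -355
  T = -12 + 5·101 + (-355) = 138
  R = -10 − 4·(-355) − 6·138 (−55 from intervention) = 527
  G = 195 + 2·527 = 1249
  E = 171 + 2·(-355) − 4·138 + 3·1249 = 2656
ΔE = 2656 − 2986 = -330; ΔG = 1249 − 1359 = -110
Score = (-2)·(-330) + 2·(-110) = 440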